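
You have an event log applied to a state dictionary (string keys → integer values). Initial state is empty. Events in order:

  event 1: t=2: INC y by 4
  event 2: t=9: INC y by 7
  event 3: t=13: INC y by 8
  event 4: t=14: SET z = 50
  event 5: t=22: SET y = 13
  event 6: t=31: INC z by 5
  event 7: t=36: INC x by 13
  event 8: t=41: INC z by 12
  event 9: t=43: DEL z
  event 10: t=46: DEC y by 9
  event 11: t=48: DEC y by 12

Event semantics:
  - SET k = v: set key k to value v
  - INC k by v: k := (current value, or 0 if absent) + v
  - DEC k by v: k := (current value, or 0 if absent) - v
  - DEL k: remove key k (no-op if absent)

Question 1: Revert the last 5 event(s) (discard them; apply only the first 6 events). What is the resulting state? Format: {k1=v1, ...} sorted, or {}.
Answer: {y=13, z=55}

Derivation:
Keep first 6 events (discard last 5):
  after event 1 (t=2: INC y by 4): {y=4}
  after event 2 (t=9: INC y by 7): {y=11}
  after event 3 (t=13: INC y by 8): {y=19}
  after event 4 (t=14: SET z = 50): {y=19, z=50}
  after event 5 (t=22: SET y = 13): {y=13, z=50}
  after event 6 (t=31: INC z by 5): {y=13, z=55}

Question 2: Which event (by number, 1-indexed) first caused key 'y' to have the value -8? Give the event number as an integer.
Looking for first event where y becomes -8:
  event 1: y = 4
  event 2: y = 11
  event 3: y = 19
  event 4: y = 19
  event 5: y = 13
  event 6: y = 13
  event 7: y = 13
  event 8: y = 13
  event 9: y = 13
  event 10: y = 4
  event 11: y 4 -> -8  <-- first match

Answer: 11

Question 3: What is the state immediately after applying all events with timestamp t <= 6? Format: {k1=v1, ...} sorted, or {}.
Apply events with t <= 6 (1 events):
  after event 1 (t=2: INC y by 4): {y=4}

Answer: {y=4}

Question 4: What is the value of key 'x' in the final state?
Track key 'x' through all 11 events:
  event 1 (t=2: INC y by 4): x unchanged
  event 2 (t=9: INC y by 7): x unchanged
  event 3 (t=13: INC y by 8): x unchanged
  event 4 (t=14: SET z = 50): x unchanged
  event 5 (t=22: SET y = 13): x unchanged
  event 6 (t=31: INC z by 5): x unchanged
  event 7 (t=36: INC x by 13): x (absent) -> 13
  event 8 (t=41: INC z by 12): x unchanged
  event 9 (t=43: DEL z): x unchanged
  event 10 (t=46: DEC y by 9): x unchanged
  event 11 (t=48: DEC y by 12): x unchanged
Final: x = 13

Answer: 13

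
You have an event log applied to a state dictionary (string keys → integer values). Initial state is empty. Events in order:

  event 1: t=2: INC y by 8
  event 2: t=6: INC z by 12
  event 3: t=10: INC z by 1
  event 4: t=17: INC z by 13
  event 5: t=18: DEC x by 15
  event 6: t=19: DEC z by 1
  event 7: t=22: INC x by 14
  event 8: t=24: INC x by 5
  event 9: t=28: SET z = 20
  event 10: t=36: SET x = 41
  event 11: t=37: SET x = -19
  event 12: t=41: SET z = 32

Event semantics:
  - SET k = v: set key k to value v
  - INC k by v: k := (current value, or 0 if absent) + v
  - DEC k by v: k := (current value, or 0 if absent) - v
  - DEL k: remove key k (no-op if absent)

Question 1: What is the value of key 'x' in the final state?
Answer: -19

Derivation:
Track key 'x' through all 12 events:
  event 1 (t=2: INC y by 8): x unchanged
  event 2 (t=6: INC z by 12): x unchanged
  event 3 (t=10: INC z by 1): x unchanged
  event 4 (t=17: INC z by 13): x unchanged
  event 5 (t=18: DEC x by 15): x (absent) -> -15
  event 6 (t=19: DEC z by 1): x unchanged
  event 7 (t=22: INC x by 14): x -15 -> -1
  event 8 (t=24: INC x by 5): x -1 -> 4
  event 9 (t=28: SET z = 20): x unchanged
  event 10 (t=36: SET x = 41): x 4 -> 41
  event 11 (t=37: SET x = -19): x 41 -> -19
  event 12 (t=41: SET z = 32): x unchanged
Final: x = -19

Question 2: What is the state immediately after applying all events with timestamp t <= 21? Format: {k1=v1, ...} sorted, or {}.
Apply events with t <= 21 (6 events):
  after event 1 (t=2: INC y by 8): {y=8}
  after event 2 (t=6: INC z by 12): {y=8, z=12}
  after event 3 (t=10: INC z by 1): {y=8, z=13}
  after event 4 (t=17: INC z by 13): {y=8, z=26}
  after event 5 (t=18: DEC x by 15): {x=-15, y=8, z=26}
  after event 6 (t=19: DEC z by 1): {x=-15, y=8, z=25}

Answer: {x=-15, y=8, z=25}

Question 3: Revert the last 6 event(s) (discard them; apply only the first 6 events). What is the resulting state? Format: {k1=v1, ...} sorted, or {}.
Keep first 6 events (discard last 6):
  after event 1 (t=2: INC y by 8): {y=8}
  after event 2 (t=6: INC z by 12): {y=8, z=12}
  after event 3 (t=10: INC z by 1): {y=8, z=13}
  after event 4 (t=17: INC z by 13): {y=8, z=26}
  after event 5 (t=18: DEC x by 15): {x=-15, y=8, z=26}
  after event 6 (t=19: DEC z by 1): {x=-15, y=8, z=25}

Answer: {x=-15, y=8, z=25}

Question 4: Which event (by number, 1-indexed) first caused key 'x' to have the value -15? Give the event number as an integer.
Looking for first event where x becomes -15:
  event 5: x (absent) -> -15  <-- first match

Answer: 5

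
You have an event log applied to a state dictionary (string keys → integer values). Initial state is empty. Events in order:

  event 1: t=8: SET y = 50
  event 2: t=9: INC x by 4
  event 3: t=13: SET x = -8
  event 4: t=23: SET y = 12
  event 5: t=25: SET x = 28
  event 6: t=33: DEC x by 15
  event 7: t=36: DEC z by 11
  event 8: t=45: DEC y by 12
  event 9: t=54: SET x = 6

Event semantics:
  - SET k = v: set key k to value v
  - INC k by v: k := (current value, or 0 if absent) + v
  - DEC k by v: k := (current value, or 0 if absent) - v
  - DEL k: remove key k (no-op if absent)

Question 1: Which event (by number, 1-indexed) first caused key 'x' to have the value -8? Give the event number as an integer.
Looking for first event where x becomes -8:
  event 2: x = 4
  event 3: x 4 -> -8  <-- first match

Answer: 3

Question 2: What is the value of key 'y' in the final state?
Track key 'y' through all 9 events:
  event 1 (t=8: SET y = 50): y (absent) -> 50
  event 2 (t=9: INC x by 4): y unchanged
  event 3 (t=13: SET x = -8): y unchanged
  event 4 (t=23: SET y = 12): y 50 -> 12
  event 5 (t=25: SET x = 28): y unchanged
  event 6 (t=33: DEC x by 15): y unchanged
  event 7 (t=36: DEC z by 11): y unchanged
  event 8 (t=45: DEC y by 12): y 12 -> 0
  event 9 (t=54: SET x = 6): y unchanged
Final: y = 0

Answer: 0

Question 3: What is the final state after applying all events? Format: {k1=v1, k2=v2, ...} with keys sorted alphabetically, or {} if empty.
Answer: {x=6, y=0, z=-11}

Derivation:
  after event 1 (t=8: SET y = 50): {y=50}
  after event 2 (t=9: INC x by 4): {x=4, y=50}
  after event 3 (t=13: SET x = -8): {x=-8, y=50}
  after event 4 (t=23: SET y = 12): {x=-8, y=12}
  after event 5 (t=25: SET x = 28): {x=28, y=12}
  after event 6 (t=33: DEC x by 15): {x=13, y=12}
  after event 7 (t=36: DEC z by 11): {x=13, y=12, z=-11}
  after event 8 (t=45: DEC y by 12): {x=13, y=0, z=-11}
  after event 9 (t=54: SET x = 6): {x=6, y=0, z=-11}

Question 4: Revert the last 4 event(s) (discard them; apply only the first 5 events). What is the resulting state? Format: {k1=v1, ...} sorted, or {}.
Answer: {x=28, y=12}

Derivation:
Keep first 5 events (discard last 4):
  after event 1 (t=8: SET y = 50): {y=50}
  after event 2 (t=9: INC x by 4): {x=4, y=50}
  after event 3 (t=13: SET x = -8): {x=-8, y=50}
  after event 4 (t=23: SET y = 12): {x=-8, y=12}
  after event 5 (t=25: SET x = 28): {x=28, y=12}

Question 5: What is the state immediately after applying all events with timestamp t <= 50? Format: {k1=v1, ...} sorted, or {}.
Answer: {x=13, y=0, z=-11}

Derivation:
Apply events with t <= 50 (8 events):
  after event 1 (t=8: SET y = 50): {y=50}
  after event 2 (t=9: INC x by 4): {x=4, y=50}
  after event 3 (t=13: SET x = -8): {x=-8, y=50}
  after event 4 (t=23: SET y = 12): {x=-8, y=12}
  after event 5 (t=25: SET x = 28): {x=28, y=12}
  after event 6 (t=33: DEC x by 15): {x=13, y=12}
  after event 7 (t=36: DEC z by 11): {x=13, y=12, z=-11}
  after event 8 (t=45: DEC y by 12): {x=13, y=0, z=-11}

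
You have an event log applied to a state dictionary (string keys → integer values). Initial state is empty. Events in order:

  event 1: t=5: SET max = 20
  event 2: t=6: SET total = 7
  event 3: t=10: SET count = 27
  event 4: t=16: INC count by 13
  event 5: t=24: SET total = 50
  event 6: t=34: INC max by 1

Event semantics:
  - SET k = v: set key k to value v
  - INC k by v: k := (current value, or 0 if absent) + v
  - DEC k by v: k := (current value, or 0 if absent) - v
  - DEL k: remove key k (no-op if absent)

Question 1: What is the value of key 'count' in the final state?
Track key 'count' through all 6 events:
  event 1 (t=5: SET max = 20): count unchanged
  event 2 (t=6: SET total = 7): count unchanged
  event 3 (t=10: SET count = 27): count (absent) -> 27
  event 4 (t=16: INC count by 13): count 27 -> 40
  event 5 (t=24: SET total = 50): count unchanged
  event 6 (t=34: INC max by 1): count unchanged
Final: count = 40

Answer: 40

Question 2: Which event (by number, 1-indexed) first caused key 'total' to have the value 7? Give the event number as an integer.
Answer: 2

Derivation:
Looking for first event where total becomes 7:
  event 2: total (absent) -> 7  <-- first match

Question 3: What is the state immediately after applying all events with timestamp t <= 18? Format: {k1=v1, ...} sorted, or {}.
Answer: {count=40, max=20, total=7}

Derivation:
Apply events with t <= 18 (4 events):
  after event 1 (t=5: SET max = 20): {max=20}
  after event 2 (t=6: SET total = 7): {max=20, total=7}
  after event 3 (t=10: SET count = 27): {count=27, max=20, total=7}
  after event 4 (t=16: INC count by 13): {count=40, max=20, total=7}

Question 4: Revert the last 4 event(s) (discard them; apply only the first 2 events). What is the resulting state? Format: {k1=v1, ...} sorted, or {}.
Keep first 2 events (discard last 4):
  after event 1 (t=5: SET max = 20): {max=20}
  after event 2 (t=6: SET total = 7): {max=20, total=7}

Answer: {max=20, total=7}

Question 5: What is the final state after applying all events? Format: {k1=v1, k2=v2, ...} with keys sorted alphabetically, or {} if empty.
Answer: {count=40, max=21, total=50}

Derivation:
  after event 1 (t=5: SET max = 20): {max=20}
  after event 2 (t=6: SET total = 7): {max=20, total=7}
  after event 3 (t=10: SET count = 27): {count=27, max=20, total=7}
  after event 4 (t=16: INC count by 13): {count=40, max=20, total=7}
  after event 5 (t=24: SET total = 50): {count=40, max=20, total=50}
  after event 6 (t=34: INC max by 1): {count=40, max=21, total=50}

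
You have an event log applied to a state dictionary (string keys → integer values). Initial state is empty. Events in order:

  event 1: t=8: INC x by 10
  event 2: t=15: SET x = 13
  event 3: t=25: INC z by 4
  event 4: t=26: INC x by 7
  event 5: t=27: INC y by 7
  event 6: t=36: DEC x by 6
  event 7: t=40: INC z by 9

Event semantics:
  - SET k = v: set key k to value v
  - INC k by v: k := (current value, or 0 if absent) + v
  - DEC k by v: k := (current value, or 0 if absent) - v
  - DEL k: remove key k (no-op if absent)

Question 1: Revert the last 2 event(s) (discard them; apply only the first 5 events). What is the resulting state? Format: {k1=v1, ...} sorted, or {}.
Keep first 5 events (discard last 2):
  after event 1 (t=8: INC x by 10): {x=10}
  after event 2 (t=15: SET x = 13): {x=13}
  after event 3 (t=25: INC z by 4): {x=13, z=4}
  after event 4 (t=26: INC x by 7): {x=20, z=4}
  after event 5 (t=27: INC y by 7): {x=20, y=7, z=4}

Answer: {x=20, y=7, z=4}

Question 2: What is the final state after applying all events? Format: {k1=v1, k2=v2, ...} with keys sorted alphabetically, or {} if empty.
  after event 1 (t=8: INC x by 10): {x=10}
  after event 2 (t=15: SET x = 13): {x=13}
  after event 3 (t=25: INC z by 4): {x=13, z=4}
  after event 4 (t=26: INC x by 7): {x=20, z=4}
  after event 5 (t=27: INC y by 7): {x=20, y=7, z=4}
  after event 6 (t=36: DEC x by 6): {x=14, y=7, z=4}
  after event 7 (t=40: INC z by 9): {x=14, y=7, z=13}

Answer: {x=14, y=7, z=13}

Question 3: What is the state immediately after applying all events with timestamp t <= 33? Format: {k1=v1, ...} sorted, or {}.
Apply events with t <= 33 (5 events):
  after event 1 (t=8: INC x by 10): {x=10}
  after event 2 (t=15: SET x = 13): {x=13}
  after event 3 (t=25: INC z by 4): {x=13, z=4}
  after event 4 (t=26: INC x by 7): {x=20, z=4}
  after event 5 (t=27: INC y by 7): {x=20, y=7, z=4}

Answer: {x=20, y=7, z=4}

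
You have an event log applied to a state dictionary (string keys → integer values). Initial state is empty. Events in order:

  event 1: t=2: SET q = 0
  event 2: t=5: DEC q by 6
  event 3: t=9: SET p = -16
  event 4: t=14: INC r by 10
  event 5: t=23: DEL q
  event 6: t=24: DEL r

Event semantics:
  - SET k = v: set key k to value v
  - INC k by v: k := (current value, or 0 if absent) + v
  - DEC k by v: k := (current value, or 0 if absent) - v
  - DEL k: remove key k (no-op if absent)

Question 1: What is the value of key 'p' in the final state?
Track key 'p' through all 6 events:
  event 1 (t=2: SET q = 0): p unchanged
  event 2 (t=5: DEC q by 6): p unchanged
  event 3 (t=9: SET p = -16): p (absent) -> -16
  event 4 (t=14: INC r by 10): p unchanged
  event 5 (t=23: DEL q): p unchanged
  event 6 (t=24: DEL r): p unchanged
Final: p = -16

Answer: -16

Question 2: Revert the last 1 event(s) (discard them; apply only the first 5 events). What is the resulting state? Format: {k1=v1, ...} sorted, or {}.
Answer: {p=-16, r=10}

Derivation:
Keep first 5 events (discard last 1):
  after event 1 (t=2: SET q = 0): {q=0}
  after event 2 (t=5: DEC q by 6): {q=-6}
  after event 3 (t=9: SET p = -16): {p=-16, q=-6}
  after event 4 (t=14: INC r by 10): {p=-16, q=-6, r=10}
  after event 5 (t=23: DEL q): {p=-16, r=10}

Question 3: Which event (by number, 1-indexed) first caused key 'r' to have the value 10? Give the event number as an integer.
Looking for first event where r becomes 10:
  event 4: r (absent) -> 10  <-- first match

Answer: 4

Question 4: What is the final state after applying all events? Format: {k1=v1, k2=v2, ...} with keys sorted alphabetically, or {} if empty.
  after event 1 (t=2: SET q = 0): {q=0}
  after event 2 (t=5: DEC q by 6): {q=-6}
  after event 3 (t=9: SET p = -16): {p=-16, q=-6}
  after event 4 (t=14: INC r by 10): {p=-16, q=-6, r=10}
  after event 5 (t=23: DEL q): {p=-16, r=10}
  after event 6 (t=24: DEL r): {p=-16}

Answer: {p=-16}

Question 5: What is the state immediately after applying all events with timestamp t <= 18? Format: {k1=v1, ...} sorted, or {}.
Answer: {p=-16, q=-6, r=10}

Derivation:
Apply events with t <= 18 (4 events):
  after event 1 (t=2: SET q = 0): {q=0}
  after event 2 (t=5: DEC q by 6): {q=-6}
  after event 3 (t=9: SET p = -16): {p=-16, q=-6}
  after event 4 (t=14: INC r by 10): {p=-16, q=-6, r=10}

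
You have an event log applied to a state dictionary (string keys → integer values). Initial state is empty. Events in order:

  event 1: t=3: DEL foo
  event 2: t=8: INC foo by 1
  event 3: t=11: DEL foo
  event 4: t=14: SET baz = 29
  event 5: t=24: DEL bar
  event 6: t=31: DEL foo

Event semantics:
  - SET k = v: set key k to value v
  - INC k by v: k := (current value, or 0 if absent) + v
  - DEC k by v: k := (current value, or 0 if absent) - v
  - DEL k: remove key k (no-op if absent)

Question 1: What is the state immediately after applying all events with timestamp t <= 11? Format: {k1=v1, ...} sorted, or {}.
Apply events with t <= 11 (3 events):
  after event 1 (t=3: DEL foo): {}
  after event 2 (t=8: INC foo by 1): {foo=1}
  after event 3 (t=11: DEL foo): {}

Answer: {}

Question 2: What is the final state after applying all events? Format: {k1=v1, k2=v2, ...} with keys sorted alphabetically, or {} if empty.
Answer: {baz=29}

Derivation:
  after event 1 (t=3: DEL foo): {}
  after event 2 (t=8: INC foo by 1): {foo=1}
  after event 3 (t=11: DEL foo): {}
  after event 4 (t=14: SET baz = 29): {baz=29}
  after event 5 (t=24: DEL bar): {baz=29}
  after event 6 (t=31: DEL foo): {baz=29}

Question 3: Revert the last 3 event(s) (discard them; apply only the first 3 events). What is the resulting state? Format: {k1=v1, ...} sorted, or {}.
Keep first 3 events (discard last 3):
  after event 1 (t=3: DEL foo): {}
  after event 2 (t=8: INC foo by 1): {foo=1}
  after event 3 (t=11: DEL foo): {}

Answer: {}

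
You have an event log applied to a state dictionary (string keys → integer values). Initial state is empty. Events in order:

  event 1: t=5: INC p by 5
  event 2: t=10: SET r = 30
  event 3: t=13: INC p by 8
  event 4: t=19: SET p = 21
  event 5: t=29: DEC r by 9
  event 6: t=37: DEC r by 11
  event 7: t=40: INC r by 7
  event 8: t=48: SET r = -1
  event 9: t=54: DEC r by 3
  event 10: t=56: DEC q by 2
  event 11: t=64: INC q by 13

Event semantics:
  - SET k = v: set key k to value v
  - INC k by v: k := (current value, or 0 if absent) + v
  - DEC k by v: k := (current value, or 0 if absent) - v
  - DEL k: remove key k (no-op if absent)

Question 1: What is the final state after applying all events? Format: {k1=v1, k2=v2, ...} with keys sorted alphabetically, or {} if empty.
Answer: {p=21, q=11, r=-4}

Derivation:
  after event 1 (t=5: INC p by 5): {p=5}
  after event 2 (t=10: SET r = 30): {p=5, r=30}
  after event 3 (t=13: INC p by 8): {p=13, r=30}
  after event 4 (t=19: SET p = 21): {p=21, r=30}
  after event 5 (t=29: DEC r by 9): {p=21, r=21}
  after event 6 (t=37: DEC r by 11): {p=21, r=10}
  after event 7 (t=40: INC r by 7): {p=21, r=17}
  after event 8 (t=48: SET r = -1): {p=21, r=-1}
  after event 9 (t=54: DEC r by 3): {p=21, r=-4}
  after event 10 (t=56: DEC q by 2): {p=21, q=-2, r=-4}
  after event 11 (t=64: INC q by 13): {p=21, q=11, r=-4}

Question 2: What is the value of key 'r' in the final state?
Track key 'r' through all 11 events:
  event 1 (t=5: INC p by 5): r unchanged
  event 2 (t=10: SET r = 30): r (absent) -> 30
  event 3 (t=13: INC p by 8): r unchanged
  event 4 (t=19: SET p = 21): r unchanged
  event 5 (t=29: DEC r by 9): r 30 -> 21
  event 6 (t=37: DEC r by 11): r 21 -> 10
  event 7 (t=40: INC r by 7): r 10 -> 17
  event 8 (t=48: SET r = -1): r 17 -> -1
  event 9 (t=54: DEC r by 3): r -1 -> -4
  event 10 (t=56: DEC q by 2): r unchanged
  event 11 (t=64: INC q by 13): r unchanged
Final: r = -4

Answer: -4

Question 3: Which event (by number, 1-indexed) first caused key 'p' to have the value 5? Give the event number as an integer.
Answer: 1

Derivation:
Looking for first event where p becomes 5:
  event 1: p (absent) -> 5  <-- first match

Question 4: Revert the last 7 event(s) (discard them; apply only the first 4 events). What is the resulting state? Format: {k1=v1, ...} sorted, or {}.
Answer: {p=21, r=30}

Derivation:
Keep first 4 events (discard last 7):
  after event 1 (t=5: INC p by 5): {p=5}
  after event 2 (t=10: SET r = 30): {p=5, r=30}
  after event 3 (t=13: INC p by 8): {p=13, r=30}
  after event 4 (t=19: SET p = 21): {p=21, r=30}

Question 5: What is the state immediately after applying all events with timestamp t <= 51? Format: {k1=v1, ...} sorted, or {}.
Answer: {p=21, r=-1}

Derivation:
Apply events with t <= 51 (8 events):
  after event 1 (t=5: INC p by 5): {p=5}
  after event 2 (t=10: SET r = 30): {p=5, r=30}
  after event 3 (t=13: INC p by 8): {p=13, r=30}
  after event 4 (t=19: SET p = 21): {p=21, r=30}
  after event 5 (t=29: DEC r by 9): {p=21, r=21}
  after event 6 (t=37: DEC r by 11): {p=21, r=10}
  after event 7 (t=40: INC r by 7): {p=21, r=17}
  after event 8 (t=48: SET r = -1): {p=21, r=-1}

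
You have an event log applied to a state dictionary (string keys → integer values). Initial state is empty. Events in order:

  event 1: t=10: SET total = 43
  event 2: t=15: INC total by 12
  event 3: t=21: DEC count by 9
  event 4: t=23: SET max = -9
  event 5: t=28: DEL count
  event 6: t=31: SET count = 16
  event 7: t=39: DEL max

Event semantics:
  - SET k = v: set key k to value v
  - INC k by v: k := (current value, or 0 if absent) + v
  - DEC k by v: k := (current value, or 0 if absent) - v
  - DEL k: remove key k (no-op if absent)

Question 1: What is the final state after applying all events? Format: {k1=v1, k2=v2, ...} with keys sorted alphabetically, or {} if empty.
  after event 1 (t=10: SET total = 43): {total=43}
  after event 2 (t=15: INC total by 12): {total=55}
  after event 3 (t=21: DEC count by 9): {count=-9, total=55}
  after event 4 (t=23: SET max = -9): {count=-9, max=-9, total=55}
  after event 5 (t=28: DEL count): {max=-9, total=55}
  after event 6 (t=31: SET count = 16): {count=16, max=-9, total=55}
  after event 7 (t=39: DEL max): {count=16, total=55}

Answer: {count=16, total=55}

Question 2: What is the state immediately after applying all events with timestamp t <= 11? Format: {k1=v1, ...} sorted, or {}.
Apply events with t <= 11 (1 events):
  after event 1 (t=10: SET total = 43): {total=43}

Answer: {total=43}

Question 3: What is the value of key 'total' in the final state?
Track key 'total' through all 7 events:
  event 1 (t=10: SET total = 43): total (absent) -> 43
  event 2 (t=15: INC total by 12): total 43 -> 55
  event 3 (t=21: DEC count by 9): total unchanged
  event 4 (t=23: SET max = -9): total unchanged
  event 5 (t=28: DEL count): total unchanged
  event 6 (t=31: SET count = 16): total unchanged
  event 7 (t=39: DEL max): total unchanged
Final: total = 55

Answer: 55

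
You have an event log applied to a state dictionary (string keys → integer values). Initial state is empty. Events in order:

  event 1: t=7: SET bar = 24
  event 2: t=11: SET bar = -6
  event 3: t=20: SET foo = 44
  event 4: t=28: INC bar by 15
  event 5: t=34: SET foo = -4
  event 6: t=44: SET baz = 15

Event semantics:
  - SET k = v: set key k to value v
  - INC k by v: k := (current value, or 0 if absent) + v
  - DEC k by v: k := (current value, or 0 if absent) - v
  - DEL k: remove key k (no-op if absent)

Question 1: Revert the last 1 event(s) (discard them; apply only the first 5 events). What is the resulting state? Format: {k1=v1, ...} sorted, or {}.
Answer: {bar=9, foo=-4}

Derivation:
Keep first 5 events (discard last 1):
  after event 1 (t=7: SET bar = 24): {bar=24}
  after event 2 (t=11: SET bar = -6): {bar=-6}
  after event 3 (t=20: SET foo = 44): {bar=-6, foo=44}
  after event 4 (t=28: INC bar by 15): {bar=9, foo=44}
  after event 5 (t=34: SET foo = -4): {bar=9, foo=-4}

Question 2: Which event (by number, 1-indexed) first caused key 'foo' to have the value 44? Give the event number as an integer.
Looking for first event where foo becomes 44:
  event 3: foo (absent) -> 44  <-- first match

Answer: 3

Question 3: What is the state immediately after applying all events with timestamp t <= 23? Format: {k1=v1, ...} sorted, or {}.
Apply events with t <= 23 (3 events):
  after event 1 (t=7: SET bar = 24): {bar=24}
  after event 2 (t=11: SET bar = -6): {bar=-6}
  after event 3 (t=20: SET foo = 44): {bar=-6, foo=44}

Answer: {bar=-6, foo=44}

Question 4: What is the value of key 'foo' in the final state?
Track key 'foo' through all 6 events:
  event 1 (t=7: SET bar = 24): foo unchanged
  event 2 (t=11: SET bar = -6): foo unchanged
  event 3 (t=20: SET foo = 44): foo (absent) -> 44
  event 4 (t=28: INC bar by 15): foo unchanged
  event 5 (t=34: SET foo = -4): foo 44 -> -4
  event 6 (t=44: SET baz = 15): foo unchanged
Final: foo = -4

Answer: -4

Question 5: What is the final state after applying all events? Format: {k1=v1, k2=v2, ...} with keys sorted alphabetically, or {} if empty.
  after event 1 (t=7: SET bar = 24): {bar=24}
  after event 2 (t=11: SET bar = -6): {bar=-6}
  after event 3 (t=20: SET foo = 44): {bar=-6, foo=44}
  after event 4 (t=28: INC bar by 15): {bar=9, foo=44}
  after event 5 (t=34: SET foo = -4): {bar=9, foo=-4}
  after event 6 (t=44: SET baz = 15): {bar=9, baz=15, foo=-4}

Answer: {bar=9, baz=15, foo=-4}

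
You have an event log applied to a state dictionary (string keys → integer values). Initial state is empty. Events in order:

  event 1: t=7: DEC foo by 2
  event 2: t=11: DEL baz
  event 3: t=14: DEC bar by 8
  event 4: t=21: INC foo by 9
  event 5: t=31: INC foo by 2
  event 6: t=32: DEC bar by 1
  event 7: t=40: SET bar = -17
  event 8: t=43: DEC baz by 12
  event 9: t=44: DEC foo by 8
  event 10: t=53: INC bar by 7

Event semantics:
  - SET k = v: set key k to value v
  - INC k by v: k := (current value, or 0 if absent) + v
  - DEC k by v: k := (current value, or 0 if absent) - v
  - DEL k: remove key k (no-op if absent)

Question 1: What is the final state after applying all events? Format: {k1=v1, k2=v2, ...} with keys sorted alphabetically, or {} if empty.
  after event 1 (t=7: DEC foo by 2): {foo=-2}
  after event 2 (t=11: DEL baz): {foo=-2}
  after event 3 (t=14: DEC bar by 8): {bar=-8, foo=-2}
  after event 4 (t=21: INC foo by 9): {bar=-8, foo=7}
  after event 5 (t=31: INC foo by 2): {bar=-8, foo=9}
  after event 6 (t=32: DEC bar by 1): {bar=-9, foo=9}
  after event 7 (t=40: SET bar = -17): {bar=-17, foo=9}
  after event 8 (t=43: DEC baz by 12): {bar=-17, baz=-12, foo=9}
  after event 9 (t=44: DEC foo by 8): {bar=-17, baz=-12, foo=1}
  after event 10 (t=53: INC bar by 7): {bar=-10, baz=-12, foo=1}

Answer: {bar=-10, baz=-12, foo=1}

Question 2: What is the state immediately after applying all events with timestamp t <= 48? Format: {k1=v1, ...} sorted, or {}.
Apply events with t <= 48 (9 events):
  after event 1 (t=7: DEC foo by 2): {foo=-2}
  after event 2 (t=11: DEL baz): {foo=-2}
  after event 3 (t=14: DEC bar by 8): {bar=-8, foo=-2}
  after event 4 (t=21: INC foo by 9): {bar=-8, foo=7}
  after event 5 (t=31: INC foo by 2): {bar=-8, foo=9}
  after event 6 (t=32: DEC bar by 1): {bar=-9, foo=9}
  after event 7 (t=40: SET bar = -17): {bar=-17, foo=9}
  after event 8 (t=43: DEC baz by 12): {bar=-17, baz=-12, foo=9}
  after event 9 (t=44: DEC foo by 8): {bar=-17, baz=-12, foo=1}

Answer: {bar=-17, baz=-12, foo=1}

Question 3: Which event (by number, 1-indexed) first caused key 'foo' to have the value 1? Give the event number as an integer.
Answer: 9

Derivation:
Looking for first event where foo becomes 1:
  event 1: foo = -2
  event 2: foo = -2
  event 3: foo = -2
  event 4: foo = 7
  event 5: foo = 9
  event 6: foo = 9
  event 7: foo = 9
  event 8: foo = 9
  event 9: foo 9 -> 1  <-- first match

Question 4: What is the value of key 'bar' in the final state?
Track key 'bar' through all 10 events:
  event 1 (t=7: DEC foo by 2): bar unchanged
  event 2 (t=11: DEL baz): bar unchanged
  event 3 (t=14: DEC bar by 8): bar (absent) -> -8
  event 4 (t=21: INC foo by 9): bar unchanged
  event 5 (t=31: INC foo by 2): bar unchanged
  event 6 (t=32: DEC bar by 1): bar -8 -> -9
  event 7 (t=40: SET bar = -17): bar -9 -> -17
  event 8 (t=43: DEC baz by 12): bar unchanged
  event 9 (t=44: DEC foo by 8): bar unchanged
  event 10 (t=53: INC bar by 7): bar -17 -> -10
Final: bar = -10

Answer: -10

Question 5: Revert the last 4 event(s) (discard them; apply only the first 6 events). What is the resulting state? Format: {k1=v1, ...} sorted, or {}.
Keep first 6 events (discard last 4):
  after event 1 (t=7: DEC foo by 2): {foo=-2}
  after event 2 (t=11: DEL baz): {foo=-2}
  after event 3 (t=14: DEC bar by 8): {bar=-8, foo=-2}
  after event 4 (t=21: INC foo by 9): {bar=-8, foo=7}
  after event 5 (t=31: INC foo by 2): {bar=-8, foo=9}
  after event 6 (t=32: DEC bar by 1): {bar=-9, foo=9}

Answer: {bar=-9, foo=9}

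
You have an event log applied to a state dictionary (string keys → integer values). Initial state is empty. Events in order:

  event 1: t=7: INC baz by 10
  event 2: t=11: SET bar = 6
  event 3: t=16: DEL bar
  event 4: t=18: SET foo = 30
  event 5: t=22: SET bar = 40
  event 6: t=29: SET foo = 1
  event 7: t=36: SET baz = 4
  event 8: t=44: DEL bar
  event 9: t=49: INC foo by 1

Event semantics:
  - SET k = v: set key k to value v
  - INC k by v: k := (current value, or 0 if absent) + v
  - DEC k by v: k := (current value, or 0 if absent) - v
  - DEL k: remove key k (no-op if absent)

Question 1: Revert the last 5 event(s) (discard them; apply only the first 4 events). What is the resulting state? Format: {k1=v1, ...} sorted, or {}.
Keep first 4 events (discard last 5):
  after event 1 (t=7: INC baz by 10): {baz=10}
  after event 2 (t=11: SET bar = 6): {bar=6, baz=10}
  after event 3 (t=16: DEL bar): {baz=10}
  after event 4 (t=18: SET foo = 30): {baz=10, foo=30}

Answer: {baz=10, foo=30}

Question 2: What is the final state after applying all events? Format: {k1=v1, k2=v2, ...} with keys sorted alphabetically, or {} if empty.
Answer: {baz=4, foo=2}

Derivation:
  after event 1 (t=7: INC baz by 10): {baz=10}
  after event 2 (t=11: SET bar = 6): {bar=6, baz=10}
  after event 3 (t=16: DEL bar): {baz=10}
  after event 4 (t=18: SET foo = 30): {baz=10, foo=30}
  after event 5 (t=22: SET bar = 40): {bar=40, baz=10, foo=30}
  after event 6 (t=29: SET foo = 1): {bar=40, baz=10, foo=1}
  after event 7 (t=36: SET baz = 4): {bar=40, baz=4, foo=1}
  after event 8 (t=44: DEL bar): {baz=4, foo=1}
  after event 9 (t=49: INC foo by 1): {baz=4, foo=2}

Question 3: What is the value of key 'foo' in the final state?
Track key 'foo' through all 9 events:
  event 1 (t=7: INC baz by 10): foo unchanged
  event 2 (t=11: SET bar = 6): foo unchanged
  event 3 (t=16: DEL bar): foo unchanged
  event 4 (t=18: SET foo = 30): foo (absent) -> 30
  event 5 (t=22: SET bar = 40): foo unchanged
  event 6 (t=29: SET foo = 1): foo 30 -> 1
  event 7 (t=36: SET baz = 4): foo unchanged
  event 8 (t=44: DEL bar): foo unchanged
  event 9 (t=49: INC foo by 1): foo 1 -> 2
Final: foo = 2

Answer: 2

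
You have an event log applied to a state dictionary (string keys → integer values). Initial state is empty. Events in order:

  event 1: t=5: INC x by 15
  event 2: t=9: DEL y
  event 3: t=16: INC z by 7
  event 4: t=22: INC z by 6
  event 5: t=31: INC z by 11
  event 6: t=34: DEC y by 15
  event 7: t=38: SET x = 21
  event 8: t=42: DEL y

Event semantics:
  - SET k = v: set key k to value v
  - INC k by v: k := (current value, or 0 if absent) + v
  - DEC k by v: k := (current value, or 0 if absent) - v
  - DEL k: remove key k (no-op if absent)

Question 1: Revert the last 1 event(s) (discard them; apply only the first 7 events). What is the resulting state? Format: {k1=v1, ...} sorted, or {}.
Keep first 7 events (discard last 1):
  after event 1 (t=5: INC x by 15): {x=15}
  after event 2 (t=9: DEL y): {x=15}
  after event 3 (t=16: INC z by 7): {x=15, z=7}
  after event 4 (t=22: INC z by 6): {x=15, z=13}
  after event 5 (t=31: INC z by 11): {x=15, z=24}
  after event 6 (t=34: DEC y by 15): {x=15, y=-15, z=24}
  after event 7 (t=38: SET x = 21): {x=21, y=-15, z=24}

Answer: {x=21, y=-15, z=24}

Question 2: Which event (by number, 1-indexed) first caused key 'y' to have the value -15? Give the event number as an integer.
Answer: 6

Derivation:
Looking for first event where y becomes -15:
  event 6: y (absent) -> -15  <-- first match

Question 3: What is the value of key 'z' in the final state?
Track key 'z' through all 8 events:
  event 1 (t=5: INC x by 15): z unchanged
  event 2 (t=9: DEL y): z unchanged
  event 3 (t=16: INC z by 7): z (absent) -> 7
  event 4 (t=22: INC z by 6): z 7 -> 13
  event 5 (t=31: INC z by 11): z 13 -> 24
  event 6 (t=34: DEC y by 15): z unchanged
  event 7 (t=38: SET x = 21): z unchanged
  event 8 (t=42: DEL y): z unchanged
Final: z = 24

Answer: 24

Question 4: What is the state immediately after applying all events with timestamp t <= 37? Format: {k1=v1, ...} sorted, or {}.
Apply events with t <= 37 (6 events):
  after event 1 (t=5: INC x by 15): {x=15}
  after event 2 (t=9: DEL y): {x=15}
  after event 3 (t=16: INC z by 7): {x=15, z=7}
  after event 4 (t=22: INC z by 6): {x=15, z=13}
  after event 5 (t=31: INC z by 11): {x=15, z=24}
  after event 6 (t=34: DEC y by 15): {x=15, y=-15, z=24}

Answer: {x=15, y=-15, z=24}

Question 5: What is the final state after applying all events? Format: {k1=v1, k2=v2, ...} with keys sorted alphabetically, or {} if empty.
  after event 1 (t=5: INC x by 15): {x=15}
  after event 2 (t=9: DEL y): {x=15}
  after event 3 (t=16: INC z by 7): {x=15, z=7}
  after event 4 (t=22: INC z by 6): {x=15, z=13}
  after event 5 (t=31: INC z by 11): {x=15, z=24}
  after event 6 (t=34: DEC y by 15): {x=15, y=-15, z=24}
  after event 7 (t=38: SET x = 21): {x=21, y=-15, z=24}
  after event 8 (t=42: DEL y): {x=21, z=24}

Answer: {x=21, z=24}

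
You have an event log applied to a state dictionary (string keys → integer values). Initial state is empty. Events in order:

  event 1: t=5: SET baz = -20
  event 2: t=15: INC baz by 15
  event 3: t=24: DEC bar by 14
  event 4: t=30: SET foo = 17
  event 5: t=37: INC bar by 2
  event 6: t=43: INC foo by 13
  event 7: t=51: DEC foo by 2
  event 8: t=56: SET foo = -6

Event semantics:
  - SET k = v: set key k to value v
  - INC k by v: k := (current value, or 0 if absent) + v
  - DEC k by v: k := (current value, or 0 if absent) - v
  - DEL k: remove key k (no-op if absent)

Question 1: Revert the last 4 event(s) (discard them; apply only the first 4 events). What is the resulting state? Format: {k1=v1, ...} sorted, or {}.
Answer: {bar=-14, baz=-5, foo=17}

Derivation:
Keep first 4 events (discard last 4):
  after event 1 (t=5: SET baz = -20): {baz=-20}
  after event 2 (t=15: INC baz by 15): {baz=-5}
  after event 3 (t=24: DEC bar by 14): {bar=-14, baz=-5}
  after event 4 (t=30: SET foo = 17): {bar=-14, baz=-5, foo=17}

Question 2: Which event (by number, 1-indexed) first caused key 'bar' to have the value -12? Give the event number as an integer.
Looking for first event where bar becomes -12:
  event 3: bar = -14
  event 4: bar = -14
  event 5: bar -14 -> -12  <-- first match

Answer: 5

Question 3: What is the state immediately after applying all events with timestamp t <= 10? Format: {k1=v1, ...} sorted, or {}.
Answer: {baz=-20}

Derivation:
Apply events with t <= 10 (1 events):
  after event 1 (t=5: SET baz = -20): {baz=-20}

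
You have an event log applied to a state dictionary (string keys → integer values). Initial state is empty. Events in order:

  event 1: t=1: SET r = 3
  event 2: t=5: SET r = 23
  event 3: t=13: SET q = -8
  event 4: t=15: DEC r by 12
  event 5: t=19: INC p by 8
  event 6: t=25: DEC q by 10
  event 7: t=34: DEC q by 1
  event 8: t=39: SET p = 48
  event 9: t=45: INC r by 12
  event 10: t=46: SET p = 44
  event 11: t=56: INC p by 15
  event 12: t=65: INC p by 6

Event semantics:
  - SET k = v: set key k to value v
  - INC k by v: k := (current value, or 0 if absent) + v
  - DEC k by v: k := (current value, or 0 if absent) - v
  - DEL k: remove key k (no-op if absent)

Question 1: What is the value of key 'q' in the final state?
Answer: -19

Derivation:
Track key 'q' through all 12 events:
  event 1 (t=1: SET r = 3): q unchanged
  event 2 (t=5: SET r = 23): q unchanged
  event 3 (t=13: SET q = -8): q (absent) -> -8
  event 4 (t=15: DEC r by 12): q unchanged
  event 5 (t=19: INC p by 8): q unchanged
  event 6 (t=25: DEC q by 10): q -8 -> -18
  event 7 (t=34: DEC q by 1): q -18 -> -19
  event 8 (t=39: SET p = 48): q unchanged
  event 9 (t=45: INC r by 12): q unchanged
  event 10 (t=46: SET p = 44): q unchanged
  event 11 (t=56: INC p by 15): q unchanged
  event 12 (t=65: INC p by 6): q unchanged
Final: q = -19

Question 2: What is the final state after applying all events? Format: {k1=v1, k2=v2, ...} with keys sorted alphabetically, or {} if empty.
  after event 1 (t=1: SET r = 3): {r=3}
  after event 2 (t=5: SET r = 23): {r=23}
  after event 3 (t=13: SET q = -8): {q=-8, r=23}
  after event 4 (t=15: DEC r by 12): {q=-8, r=11}
  after event 5 (t=19: INC p by 8): {p=8, q=-8, r=11}
  after event 6 (t=25: DEC q by 10): {p=8, q=-18, r=11}
  after event 7 (t=34: DEC q by 1): {p=8, q=-19, r=11}
  after event 8 (t=39: SET p = 48): {p=48, q=-19, r=11}
  after event 9 (t=45: INC r by 12): {p=48, q=-19, r=23}
  after event 10 (t=46: SET p = 44): {p=44, q=-19, r=23}
  after event 11 (t=56: INC p by 15): {p=59, q=-19, r=23}
  after event 12 (t=65: INC p by 6): {p=65, q=-19, r=23}

Answer: {p=65, q=-19, r=23}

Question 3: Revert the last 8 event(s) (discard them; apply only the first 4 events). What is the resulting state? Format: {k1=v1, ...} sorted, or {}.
Answer: {q=-8, r=11}

Derivation:
Keep first 4 events (discard last 8):
  after event 1 (t=1: SET r = 3): {r=3}
  after event 2 (t=5: SET r = 23): {r=23}
  after event 3 (t=13: SET q = -8): {q=-8, r=23}
  after event 4 (t=15: DEC r by 12): {q=-8, r=11}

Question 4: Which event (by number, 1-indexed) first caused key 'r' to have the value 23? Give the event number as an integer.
Looking for first event where r becomes 23:
  event 1: r = 3
  event 2: r 3 -> 23  <-- first match

Answer: 2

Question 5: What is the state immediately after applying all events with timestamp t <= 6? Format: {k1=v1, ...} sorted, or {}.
Answer: {r=23}

Derivation:
Apply events with t <= 6 (2 events):
  after event 1 (t=1: SET r = 3): {r=3}
  after event 2 (t=5: SET r = 23): {r=23}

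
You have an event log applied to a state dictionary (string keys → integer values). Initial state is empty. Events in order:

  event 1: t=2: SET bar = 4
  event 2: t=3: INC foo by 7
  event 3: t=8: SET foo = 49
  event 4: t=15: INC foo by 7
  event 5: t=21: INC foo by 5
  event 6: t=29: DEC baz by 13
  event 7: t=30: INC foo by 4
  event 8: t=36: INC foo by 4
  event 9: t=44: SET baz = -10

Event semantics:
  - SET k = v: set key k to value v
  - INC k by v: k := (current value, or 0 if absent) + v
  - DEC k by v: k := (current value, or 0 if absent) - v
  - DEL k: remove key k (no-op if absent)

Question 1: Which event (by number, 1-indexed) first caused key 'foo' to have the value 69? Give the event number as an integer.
Answer: 8

Derivation:
Looking for first event where foo becomes 69:
  event 2: foo = 7
  event 3: foo = 49
  event 4: foo = 56
  event 5: foo = 61
  event 6: foo = 61
  event 7: foo = 65
  event 8: foo 65 -> 69  <-- first match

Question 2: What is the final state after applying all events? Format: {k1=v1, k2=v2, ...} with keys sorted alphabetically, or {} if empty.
Answer: {bar=4, baz=-10, foo=69}

Derivation:
  after event 1 (t=2: SET bar = 4): {bar=4}
  after event 2 (t=3: INC foo by 7): {bar=4, foo=7}
  after event 3 (t=8: SET foo = 49): {bar=4, foo=49}
  after event 4 (t=15: INC foo by 7): {bar=4, foo=56}
  after event 5 (t=21: INC foo by 5): {bar=4, foo=61}
  after event 6 (t=29: DEC baz by 13): {bar=4, baz=-13, foo=61}
  after event 7 (t=30: INC foo by 4): {bar=4, baz=-13, foo=65}
  after event 8 (t=36: INC foo by 4): {bar=4, baz=-13, foo=69}
  after event 9 (t=44: SET baz = -10): {bar=4, baz=-10, foo=69}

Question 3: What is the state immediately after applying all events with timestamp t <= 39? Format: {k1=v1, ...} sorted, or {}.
Apply events with t <= 39 (8 events):
  after event 1 (t=2: SET bar = 4): {bar=4}
  after event 2 (t=3: INC foo by 7): {bar=4, foo=7}
  after event 3 (t=8: SET foo = 49): {bar=4, foo=49}
  after event 4 (t=15: INC foo by 7): {bar=4, foo=56}
  after event 5 (t=21: INC foo by 5): {bar=4, foo=61}
  after event 6 (t=29: DEC baz by 13): {bar=4, baz=-13, foo=61}
  after event 7 (t=30: INC foo by 4): {bar=4, baz=-13, foo=65}
  after event 8 (t=36: INC foo by 4): {bar=4, baz=-13, foo=69}

Answer: {bar=4, baz=-13, foo=69}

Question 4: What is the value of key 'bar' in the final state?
Track key 'bar' through all 9 events:
  event 1 (t=2: SET bar = 4): bar (absent) -> 4
  event 2 (t=3: INC foo by 7): bar unchanged
  event 3 (t=8: SET foo = 49): bar unchanged
  event 4 (t=15: INC foo by 7): bar unchanged
  event 5 (t=21: INC foo by 5): bar unchanged
  event 6 (t=29: DEC baz by 13): bar unchanged
  event 7 (t=30: INC foo by 4): bar unchanged
  event 8 (t=36: INC foo by 4): bar unchanged
  event 9 (t=44: SET baz = -10): bar unchanged
Final: bar = 4

Answer: 4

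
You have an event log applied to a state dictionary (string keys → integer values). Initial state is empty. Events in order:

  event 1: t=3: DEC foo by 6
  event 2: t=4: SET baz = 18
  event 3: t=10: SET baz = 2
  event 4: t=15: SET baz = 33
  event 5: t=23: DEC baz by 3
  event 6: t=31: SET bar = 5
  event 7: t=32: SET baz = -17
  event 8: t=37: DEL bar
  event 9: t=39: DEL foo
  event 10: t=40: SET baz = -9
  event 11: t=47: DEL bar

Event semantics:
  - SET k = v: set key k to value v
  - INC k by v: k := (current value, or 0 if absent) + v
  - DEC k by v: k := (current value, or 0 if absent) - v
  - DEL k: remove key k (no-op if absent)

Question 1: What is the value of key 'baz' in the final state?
Answer: -9

Derivation:
Track key 'baz' through all 11 events:
  event 1 (t=3: DEC foo by 6): baz unchanged
  event 2 (t=4: SET baz = 18): baz (absent) -> 18
  event 3 (t=10: SET baz = 2): baz 18 -> 2
  event 4 (t=15: SET baz = 33): baz 2 -> 33
  event 5 (t=23: DEC baz by 3): baz 33 -> 30
  event 6 (t=31: SET bar = 5): baz unchanged
  event 7 (t=32: SET baz = -17): baz 30 -> -17
  event 8 (t=37: DEL bar): baz unchanged
  event 9 (t=39: DEL foo): baz unchanged
  event 10 (t=40: SET baz = -9): baz -17 -> -9
  event 11 (t=47: DEL bar): baz unchanged
Final: baz = -9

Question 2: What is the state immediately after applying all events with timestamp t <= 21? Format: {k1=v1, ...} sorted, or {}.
Answer: {baz=33, foo=-6}

Derivation:
Apply events with t <= 21 (4 events):
  after event 1 (t=3: DEC foo by 6): {foo=-6}
  after event 2 (t=4: SET baz = 18): {baz=18, foo=-6}
  after event 3 (t=10: SET baz = 2): {baz=2, foo=-6}
  after event 4 (t=15: SET baz = 33): {baz=33, foo=-6}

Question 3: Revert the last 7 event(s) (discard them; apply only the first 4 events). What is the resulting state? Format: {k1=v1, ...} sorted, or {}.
Keep first 4 events (discard last 7):
  after event 1 (t=3: DEC foo by 6): {foo=-6}
  after event 2 (t=4: SET baz = 18): {baz=18, foo=-6}
  after event 3 (t=10: SET baz = 2): {baz=2, foo=-6}
  after event 4 (t=15: SET baz = 33): {baz=33, foo=-6}

Answer: {baz=33, foo=-6}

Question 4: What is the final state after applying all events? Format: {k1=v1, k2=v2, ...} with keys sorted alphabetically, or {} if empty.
  after event 1 (t=3: DEC foo by 6): {foo=-6}
  after event 2 (t=4: SET baz = 18): {baz=18, foo=-6}
  after event 3 (t=10: SET baz = 2): {baz=2, foo=-6}
  after event 4 (t=15: SET baz = 33): {baz=33, foo=-6}
  after event 5 (t=23: DEC baz by 3): {baz=30, foo=-6}
  after event 6 (t=31: SET bar = 5): {bar=5, baz=30, foo=-6}
  after event 7 (t=32: SET baz = -17): {bar=5, baz=-17, foo=-6}
  after event 8 (t=37: DEL bar): {baz=-17, foo=-6}
  after event 9 (t=39: DEL foo): {baz=-17}
  after event 10 (t=40: SET baz = -9): {baz=-9}
  after event 11 (t=47: DEL bar): {baz=-9}

Answer: {baz=-9}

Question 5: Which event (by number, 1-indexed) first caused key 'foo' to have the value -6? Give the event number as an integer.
Looking for first event where foo becomes -6:
  event 1: foo (absent) -> -6  <-- first match

Answer: 1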